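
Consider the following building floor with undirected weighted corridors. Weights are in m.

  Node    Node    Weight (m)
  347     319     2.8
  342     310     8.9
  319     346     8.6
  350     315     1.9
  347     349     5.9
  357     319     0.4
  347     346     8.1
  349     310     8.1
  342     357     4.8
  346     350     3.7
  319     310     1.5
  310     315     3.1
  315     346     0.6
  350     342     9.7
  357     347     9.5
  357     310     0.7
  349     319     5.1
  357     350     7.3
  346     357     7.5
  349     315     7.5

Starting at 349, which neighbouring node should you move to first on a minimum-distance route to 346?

Compare a few routes:
349–319–310–315–346: 5.1+1.5+3.1+0.6 = 10.3
349–315–346: 7.5+0.6 = 8.1
349–319–357–310–315–346: 5.1+0.4+0.7+3.1+0.6 = 9.9
349–310–315–346: 8.1+3.1+0.6 = 11.8
The minimum is 8.1 m via 349–315–346.
So from 349 the first move is to 315.

315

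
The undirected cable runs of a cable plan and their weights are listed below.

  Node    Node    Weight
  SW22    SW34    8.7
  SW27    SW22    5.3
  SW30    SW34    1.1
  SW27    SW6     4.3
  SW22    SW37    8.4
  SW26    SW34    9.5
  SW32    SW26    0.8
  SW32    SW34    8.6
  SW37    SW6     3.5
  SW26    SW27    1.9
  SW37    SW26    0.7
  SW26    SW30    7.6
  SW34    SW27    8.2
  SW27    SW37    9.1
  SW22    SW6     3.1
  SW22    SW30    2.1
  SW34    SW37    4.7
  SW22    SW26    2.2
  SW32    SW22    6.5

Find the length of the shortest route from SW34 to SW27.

7.3

Settle nodes by increasing distance from SW34:
SW34: 0
SW30: 1.1  (via SW34)
SW22: 3.2  (via SW30)
SW37: 4.7  (via SW34)
SW26: 5.4  (via SW22)
SW32: 6.2  (via SW26)
SW6: 6.3  (via SW22)
SW27: 7.3  (via SW26)
Shortest route: SW34 → SW30 → SW22 → SW26 → SW27 = 7.3.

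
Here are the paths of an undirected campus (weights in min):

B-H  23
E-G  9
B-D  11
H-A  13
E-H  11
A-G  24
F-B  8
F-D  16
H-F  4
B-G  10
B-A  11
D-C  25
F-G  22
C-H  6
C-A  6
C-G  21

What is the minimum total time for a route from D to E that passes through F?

31 min

Best D to F: D → F costing 16
Best F to E: F → H → E costing 15
Total via F: 16 + 15 = 31 min.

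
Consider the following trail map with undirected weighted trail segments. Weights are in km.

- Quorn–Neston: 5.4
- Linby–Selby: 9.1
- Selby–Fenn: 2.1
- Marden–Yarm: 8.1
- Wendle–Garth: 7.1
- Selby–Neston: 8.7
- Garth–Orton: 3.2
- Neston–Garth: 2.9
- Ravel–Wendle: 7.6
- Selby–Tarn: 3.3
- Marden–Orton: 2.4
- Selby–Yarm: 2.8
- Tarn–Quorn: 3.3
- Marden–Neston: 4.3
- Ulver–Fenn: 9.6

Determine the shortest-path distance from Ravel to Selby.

26.3 km

Shortest distances from Ravel:
Ravel: 0
Wendle: 7.6  (via Ravel)
Garth: 14.7  (via Wendle)
Neston: 17.6  (via Garth)
Orton: 17.9  (via Garth)
Marden: 20.3  (via Orton)
Quorn: 23  (via Neston)
Selby: 26.3  (via Neston)
Shortest route: Ravel–Wendle–Garth–Neston–Selby = 26.3 km.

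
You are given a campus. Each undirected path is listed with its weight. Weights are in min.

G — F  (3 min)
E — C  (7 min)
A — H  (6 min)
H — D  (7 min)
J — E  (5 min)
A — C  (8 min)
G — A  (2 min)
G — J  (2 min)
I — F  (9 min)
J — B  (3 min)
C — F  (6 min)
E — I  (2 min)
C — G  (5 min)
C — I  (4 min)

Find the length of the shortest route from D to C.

20 min

Compare a few routes:
D → H → A → G → C: 7+6+2+5 = 20
D → H → A → C: 7+6+8 = 21
The minimum is 20 min via D → H → A → G → C.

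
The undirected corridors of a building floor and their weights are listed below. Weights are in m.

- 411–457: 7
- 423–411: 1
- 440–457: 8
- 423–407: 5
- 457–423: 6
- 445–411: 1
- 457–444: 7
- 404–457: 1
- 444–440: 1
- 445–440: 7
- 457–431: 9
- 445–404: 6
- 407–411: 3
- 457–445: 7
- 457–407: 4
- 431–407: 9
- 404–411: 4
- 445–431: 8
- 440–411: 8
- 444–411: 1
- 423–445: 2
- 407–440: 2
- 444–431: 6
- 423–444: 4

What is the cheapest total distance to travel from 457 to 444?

6 m

Settle nodes by increasing distance from 457:
457: 0
404: 1  (via 457)
407: 4  (via 457)
411: 5  (via 404)
445: 6  (via 411)
444: 6  (via 411)
Shortest route: 457 → 404 → 411 → 444 = 6 m.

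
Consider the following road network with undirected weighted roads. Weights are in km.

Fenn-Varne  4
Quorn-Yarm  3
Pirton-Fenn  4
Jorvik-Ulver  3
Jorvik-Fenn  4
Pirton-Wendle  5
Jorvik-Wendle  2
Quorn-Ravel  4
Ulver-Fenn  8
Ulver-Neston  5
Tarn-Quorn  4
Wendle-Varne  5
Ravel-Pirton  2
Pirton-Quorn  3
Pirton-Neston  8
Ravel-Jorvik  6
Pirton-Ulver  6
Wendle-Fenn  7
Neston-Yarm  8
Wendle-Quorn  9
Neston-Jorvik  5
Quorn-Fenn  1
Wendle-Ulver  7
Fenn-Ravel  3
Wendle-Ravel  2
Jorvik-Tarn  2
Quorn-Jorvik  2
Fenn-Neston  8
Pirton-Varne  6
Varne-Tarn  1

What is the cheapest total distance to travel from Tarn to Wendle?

Compare a few routes:
Tarn–Varne–Wendle: 1+5 = 6
Tarn–Jorvik–Wendle: 2+2 = 4
Tarn–Quorn–Jorvik–Wendle: 4+2+2 = 8
Cheapest is Tarn–Jorvik–Wendle at 4 km.

4 km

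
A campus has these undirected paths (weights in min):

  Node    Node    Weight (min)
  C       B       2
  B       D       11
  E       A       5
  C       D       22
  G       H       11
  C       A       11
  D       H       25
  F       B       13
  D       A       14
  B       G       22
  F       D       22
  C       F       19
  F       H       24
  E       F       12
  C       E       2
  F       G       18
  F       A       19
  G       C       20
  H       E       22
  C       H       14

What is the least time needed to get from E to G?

Running Dijkstra from E:
E: 0
C: 2  (via E)
B: 4  (via C)
A: 5  (via E)
F: 12  (via E)
D: 15  (via B)
H: 16  (via C)
G: 22  (via C)
Shortest route: E–C–G = 22 min.

22 min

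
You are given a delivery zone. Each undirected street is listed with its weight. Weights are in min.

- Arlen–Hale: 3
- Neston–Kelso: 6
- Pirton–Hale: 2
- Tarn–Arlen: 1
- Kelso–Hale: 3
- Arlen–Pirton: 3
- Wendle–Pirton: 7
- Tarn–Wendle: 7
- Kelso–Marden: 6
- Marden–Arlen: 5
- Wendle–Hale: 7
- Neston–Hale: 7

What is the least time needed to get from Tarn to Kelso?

Compare a few routes:
Tarn → Arlen → Hale → Kelso: 1+3+3 = 7
Tarn → Arlen → Pirton → Hale → Kelso: 1+3+2+3 = 9
Tarn → Arlen → Marden → Kelso: 1+5+6 = 12
Tarn → Wendle → Hale → Kelso: 7+7+3 = 17
The minimum is 7 min via Tarn → Arlen → Hale → Kelso.

7 min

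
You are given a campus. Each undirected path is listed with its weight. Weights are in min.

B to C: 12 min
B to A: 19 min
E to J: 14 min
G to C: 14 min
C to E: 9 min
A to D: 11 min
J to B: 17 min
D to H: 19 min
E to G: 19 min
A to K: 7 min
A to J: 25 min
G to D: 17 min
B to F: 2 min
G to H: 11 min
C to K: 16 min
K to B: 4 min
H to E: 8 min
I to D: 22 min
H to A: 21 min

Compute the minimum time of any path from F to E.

23 min

Enumerating some paths:
F–B–C–E: 2+12+9 = 23
F–B–K–A–H–E: 2+4+7+21+8 = 42
F–B–J–E: 2+17+14 = 33
F–B–K–C–E: 2+4+16+9 = 31
Cheapest is F–B–C–E at 23 min.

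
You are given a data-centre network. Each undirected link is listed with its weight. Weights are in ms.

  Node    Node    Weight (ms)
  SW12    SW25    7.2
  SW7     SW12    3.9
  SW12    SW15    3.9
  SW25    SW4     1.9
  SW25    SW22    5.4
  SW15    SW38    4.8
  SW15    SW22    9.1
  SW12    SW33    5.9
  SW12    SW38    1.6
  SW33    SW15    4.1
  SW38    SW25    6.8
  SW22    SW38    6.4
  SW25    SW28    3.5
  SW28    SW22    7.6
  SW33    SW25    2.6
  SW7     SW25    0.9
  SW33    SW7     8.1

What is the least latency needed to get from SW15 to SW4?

Shortest distances from SW15:
SW15: 0
SW12: 3.9  (via SW15)
SW33: 4.1  (via SW15)
SW38: 4.8  (via SW15)
SW25: 6.7  (via SW33)
SW7: 7.6  (via SW25)
SW4: 8.6  (via SW25)
Shortest route: SW15–SW33–SW25–SW4 = 8.6 ms.

8.6 ms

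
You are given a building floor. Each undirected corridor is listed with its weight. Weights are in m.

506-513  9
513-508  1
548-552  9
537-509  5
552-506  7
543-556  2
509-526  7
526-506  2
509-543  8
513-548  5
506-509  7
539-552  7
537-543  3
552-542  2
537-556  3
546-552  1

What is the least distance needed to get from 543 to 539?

29 m

Compare a few routes:
543 - 509 - 506 - 552 - 539: 8+7+7+7 = 29
543 - 537 - 509 - 526 - 506 - 552 - 539: 3+5+7+2+7+7 = 31
Cheapest is 543 - 509 - 506 - 552 - 539 at 29 m.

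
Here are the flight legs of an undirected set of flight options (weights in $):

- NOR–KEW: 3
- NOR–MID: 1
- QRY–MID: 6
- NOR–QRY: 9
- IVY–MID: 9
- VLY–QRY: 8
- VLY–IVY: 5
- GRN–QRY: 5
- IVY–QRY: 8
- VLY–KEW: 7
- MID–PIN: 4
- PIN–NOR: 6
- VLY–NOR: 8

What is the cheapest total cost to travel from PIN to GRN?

$15

Running Dijkstra from PIN:
PIN: 0
MID: 4  (via PIN)
NOR: 5  (via MID)
KEW: 8  (via NOR)
QRY: 10  (via MID)
IVY: 13  (via MID)
VLY: 13  (via NOR)
GRN: 15  (via QRY)
Shortest route: PIN → MID → QRY → GRN = $15.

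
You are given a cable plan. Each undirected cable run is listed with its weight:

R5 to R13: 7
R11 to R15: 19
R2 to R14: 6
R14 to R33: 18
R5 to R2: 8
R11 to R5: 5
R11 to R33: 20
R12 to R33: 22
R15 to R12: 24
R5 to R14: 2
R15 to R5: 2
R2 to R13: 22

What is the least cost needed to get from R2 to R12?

34

Candidate routes:
R2 - R5 - R15 - R12: 8+2+24 = 34
R2 - R14 - R33 - R12: 6+18+22 = 46
The minimum is 34 via R2 - R5 - R15 - R12.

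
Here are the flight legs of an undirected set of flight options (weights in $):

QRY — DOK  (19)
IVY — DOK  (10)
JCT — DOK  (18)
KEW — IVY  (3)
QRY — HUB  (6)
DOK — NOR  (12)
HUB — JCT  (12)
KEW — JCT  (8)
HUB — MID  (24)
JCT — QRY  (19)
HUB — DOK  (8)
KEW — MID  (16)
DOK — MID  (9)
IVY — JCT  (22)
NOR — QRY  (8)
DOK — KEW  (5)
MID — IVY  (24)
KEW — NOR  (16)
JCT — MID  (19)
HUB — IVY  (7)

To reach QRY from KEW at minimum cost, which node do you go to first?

IVY

Compare a few routes:
KEW - DOK - HUB - QRY: 5+8+6 = 19
KEW - IVY - HUB - QRY: 3+7+6 = 16
KEW - NOR - QRY: 16+8 = 24
Cheapest is KEW - IVY - HUB - QRY at $16.
So from KEW the first move is to IVY.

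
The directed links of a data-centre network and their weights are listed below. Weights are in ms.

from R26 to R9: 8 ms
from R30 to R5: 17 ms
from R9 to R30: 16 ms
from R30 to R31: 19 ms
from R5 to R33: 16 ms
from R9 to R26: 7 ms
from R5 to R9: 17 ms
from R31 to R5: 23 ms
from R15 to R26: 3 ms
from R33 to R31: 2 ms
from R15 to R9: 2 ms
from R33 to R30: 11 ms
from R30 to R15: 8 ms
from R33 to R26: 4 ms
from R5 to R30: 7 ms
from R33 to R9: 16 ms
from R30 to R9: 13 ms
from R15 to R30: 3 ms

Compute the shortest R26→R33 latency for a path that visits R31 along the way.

82 ms

Best R26 to R31: R26–R9–R30–R31 costing 43
Best R31 to R33: R31–R5–R33 costing 39
Total via R31: 43 + 39 = 82 ms.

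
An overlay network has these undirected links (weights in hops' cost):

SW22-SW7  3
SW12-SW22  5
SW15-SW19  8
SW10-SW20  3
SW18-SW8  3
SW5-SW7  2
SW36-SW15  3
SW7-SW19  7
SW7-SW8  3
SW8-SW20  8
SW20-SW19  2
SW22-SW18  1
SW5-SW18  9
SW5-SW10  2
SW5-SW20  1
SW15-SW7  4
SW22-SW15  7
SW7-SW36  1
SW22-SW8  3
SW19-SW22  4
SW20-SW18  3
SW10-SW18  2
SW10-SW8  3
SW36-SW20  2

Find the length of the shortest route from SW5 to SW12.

Compare a few routes:
SW5 - SW7 - SW22 - SW12: 2+3+5 = 10
SW5 - SW20 - SW36 - SW7 - SW22 - SW12: 1+2+1+3+5 = 12
SW5 - SW20 - SW10 - SW18 - SW22 - SW12: 1+3+2+1+5 = 12
SW5 - SW20 - SW19 - SW22 - SW12: 1+2+4+5 = 12
The minimum is 10 hops' cost via SW5 - SW7 - SW22 - SW12.

10 hops' cost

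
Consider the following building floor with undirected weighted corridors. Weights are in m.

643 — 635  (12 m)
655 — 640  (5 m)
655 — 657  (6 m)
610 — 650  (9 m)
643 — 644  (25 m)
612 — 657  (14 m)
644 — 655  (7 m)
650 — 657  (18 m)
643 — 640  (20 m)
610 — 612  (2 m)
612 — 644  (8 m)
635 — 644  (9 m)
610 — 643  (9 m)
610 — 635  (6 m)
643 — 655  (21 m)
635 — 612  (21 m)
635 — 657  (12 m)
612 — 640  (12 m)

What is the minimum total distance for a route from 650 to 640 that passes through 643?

38 m

Shortest 650→643: 650 → 610 → 643 = 18
Best 643 to 640: 643 → 640 costing 20
Total via 643: 18 + 20 = 38 m.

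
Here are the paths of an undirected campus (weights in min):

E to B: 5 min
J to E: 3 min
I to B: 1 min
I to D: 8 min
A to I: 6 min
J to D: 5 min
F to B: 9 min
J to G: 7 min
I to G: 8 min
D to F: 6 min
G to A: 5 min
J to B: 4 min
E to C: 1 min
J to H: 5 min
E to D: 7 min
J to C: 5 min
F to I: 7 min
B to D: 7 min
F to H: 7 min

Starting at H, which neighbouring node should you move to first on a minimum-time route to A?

J

Candidate routes:
H–J–G–A: 5+7+5 = 17
H–J–B–I–A: 5+4+1+6 = 16
H–F–I–A: 7+7+6 = 20
H–J–E–B–I–A: 5+3+5+1+6 = 20
The minimum is 16 min via H–J–B–I–A.
So from H the first move is to J.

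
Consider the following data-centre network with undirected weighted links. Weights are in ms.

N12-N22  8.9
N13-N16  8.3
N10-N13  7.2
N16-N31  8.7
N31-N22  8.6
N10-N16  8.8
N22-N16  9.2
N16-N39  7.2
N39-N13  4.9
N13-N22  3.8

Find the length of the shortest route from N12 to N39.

17.6 ms

Running Dijkstra from N12:
N12: 0
N22: 8.9  (via N12)
N13: 12.7  (via N22)
N31: 17.5  (via N22)
N39: 17.6  (via N13)
Shortest route: N12 → N22 → N13 → N39 = 17.6 ms.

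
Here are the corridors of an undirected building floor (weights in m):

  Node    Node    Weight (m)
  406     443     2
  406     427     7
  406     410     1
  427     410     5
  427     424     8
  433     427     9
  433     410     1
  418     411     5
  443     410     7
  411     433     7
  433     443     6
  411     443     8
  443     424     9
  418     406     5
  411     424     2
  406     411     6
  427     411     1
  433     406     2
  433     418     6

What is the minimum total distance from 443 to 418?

Enumerating some paths:
443–406–410–433–418: 2+1+1+6 = 10
443–406–418: 2+5 = 7
Cheapest is 443–406–418 at 7 m.

7 m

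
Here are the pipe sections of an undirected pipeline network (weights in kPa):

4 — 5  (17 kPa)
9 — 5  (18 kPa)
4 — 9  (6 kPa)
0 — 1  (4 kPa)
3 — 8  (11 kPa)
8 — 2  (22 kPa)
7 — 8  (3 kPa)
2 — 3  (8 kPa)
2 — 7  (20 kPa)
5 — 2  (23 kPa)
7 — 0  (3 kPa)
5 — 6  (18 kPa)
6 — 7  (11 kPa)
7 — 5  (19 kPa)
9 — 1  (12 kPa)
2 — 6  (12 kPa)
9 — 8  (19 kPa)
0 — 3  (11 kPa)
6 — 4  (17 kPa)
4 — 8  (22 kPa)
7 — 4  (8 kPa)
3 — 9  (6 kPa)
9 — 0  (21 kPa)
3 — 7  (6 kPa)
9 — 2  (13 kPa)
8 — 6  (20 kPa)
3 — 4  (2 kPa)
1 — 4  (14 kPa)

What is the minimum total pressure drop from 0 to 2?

17 kPa

Enumerating some paths:
0 - 7 - 3 - 2: 3+6+8 = 17
0 - 7 - 2: 3+20 = 23
0 - 3 - 2: 11+8 = 19
0 - 7 - 4 - 3 - 2: 3+8+2+8 = 21
Cheapest is 0 - 7 - 3 - 2 at 17 kPa.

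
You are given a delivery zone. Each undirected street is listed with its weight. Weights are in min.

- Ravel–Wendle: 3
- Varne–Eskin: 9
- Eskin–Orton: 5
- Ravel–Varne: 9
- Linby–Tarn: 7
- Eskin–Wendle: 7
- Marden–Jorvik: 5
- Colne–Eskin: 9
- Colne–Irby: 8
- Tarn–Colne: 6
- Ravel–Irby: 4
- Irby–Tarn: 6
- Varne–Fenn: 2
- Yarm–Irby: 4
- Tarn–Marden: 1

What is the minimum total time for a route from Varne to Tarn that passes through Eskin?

Shortest Varne→Eskin: Varne–Eskin = 9
Best Eskin to Tarn: Eskin–Colne–Tarn costing 15
Total via Eskin: 9 + 15 = 24 min.

24 min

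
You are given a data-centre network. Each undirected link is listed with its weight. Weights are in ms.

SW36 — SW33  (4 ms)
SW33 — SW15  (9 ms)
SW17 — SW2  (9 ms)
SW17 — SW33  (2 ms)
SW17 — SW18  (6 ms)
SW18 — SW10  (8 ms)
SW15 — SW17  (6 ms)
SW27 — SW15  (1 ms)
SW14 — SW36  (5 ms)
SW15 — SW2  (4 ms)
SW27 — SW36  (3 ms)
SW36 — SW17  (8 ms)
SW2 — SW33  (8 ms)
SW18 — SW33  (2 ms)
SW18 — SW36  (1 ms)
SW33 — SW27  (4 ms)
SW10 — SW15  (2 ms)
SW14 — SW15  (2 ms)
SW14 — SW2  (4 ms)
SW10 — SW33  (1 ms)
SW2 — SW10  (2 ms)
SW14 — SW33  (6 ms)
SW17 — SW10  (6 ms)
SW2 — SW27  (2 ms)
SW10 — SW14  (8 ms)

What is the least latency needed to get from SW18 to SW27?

4 ms

Enumerating some paths:
SW18–SW33–SW10–SW15–SW27: 2+1+2+1 = 6
SW18–SW36–SW27: 1+3 = 4
The minimum is 4 ms via SW18–SW36–SW27.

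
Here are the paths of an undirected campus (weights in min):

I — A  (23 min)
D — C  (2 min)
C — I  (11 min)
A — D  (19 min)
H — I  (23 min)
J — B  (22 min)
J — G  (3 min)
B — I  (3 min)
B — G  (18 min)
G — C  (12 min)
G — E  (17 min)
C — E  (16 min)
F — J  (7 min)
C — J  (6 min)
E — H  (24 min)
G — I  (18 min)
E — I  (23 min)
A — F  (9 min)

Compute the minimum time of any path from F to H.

47 min

Compare a few routes:
F → J → C → I → H: 7+6+11+23 = 47
F → J → G → I → H: 7+3+18+23 = 51
Cheapest is F → J → C → I → H at 47 min.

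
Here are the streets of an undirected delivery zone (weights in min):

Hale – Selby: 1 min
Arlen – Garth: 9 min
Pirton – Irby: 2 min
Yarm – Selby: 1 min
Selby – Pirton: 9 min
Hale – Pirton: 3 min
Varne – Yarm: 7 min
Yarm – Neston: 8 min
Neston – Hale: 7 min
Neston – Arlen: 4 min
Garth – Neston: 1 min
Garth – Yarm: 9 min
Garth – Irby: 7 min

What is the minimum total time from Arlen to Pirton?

14 min

Shortest distances from Arlen:
Arlen: 0
Neston: 4  (via Arlen)
Garth: 5  (via Neston)
Hale: 11  (via Neston)
Selby: 12  (via Hale)
Yarm: 12  (via Neston)
Irby: 12  (via Garth)
Pirton: 14  (via Hale)
Shortest route: Arlen → Neston → Hale → Pirton = 14 min.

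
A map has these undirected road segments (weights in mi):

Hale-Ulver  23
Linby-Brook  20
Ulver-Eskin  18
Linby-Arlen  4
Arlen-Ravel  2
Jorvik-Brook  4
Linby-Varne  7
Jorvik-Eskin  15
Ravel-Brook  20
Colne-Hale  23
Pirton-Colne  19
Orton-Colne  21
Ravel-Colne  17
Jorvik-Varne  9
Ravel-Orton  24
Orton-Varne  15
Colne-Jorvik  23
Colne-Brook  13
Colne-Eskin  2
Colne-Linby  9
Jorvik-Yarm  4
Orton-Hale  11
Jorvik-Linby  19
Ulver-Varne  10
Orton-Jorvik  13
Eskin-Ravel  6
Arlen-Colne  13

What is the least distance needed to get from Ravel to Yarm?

25 mi

Compare a few routes:
Ravel–Eskin–Jorvik–Yarm: 6+15+4 = 25
Ravel–Eskin–Colne–Brook–Jorvik–Yarm: 6+2+13+4+4 = 29
Ravel–Brook–Jorvik–Yarm: 20+4+4 = 28
Ravel–Arlen–Linby–Varne–Jorvik–Yarm: 2+4+7+9+4 = 26
Cheapest is Ravel–Eskin–Jorvik–Yarm at 25 mi.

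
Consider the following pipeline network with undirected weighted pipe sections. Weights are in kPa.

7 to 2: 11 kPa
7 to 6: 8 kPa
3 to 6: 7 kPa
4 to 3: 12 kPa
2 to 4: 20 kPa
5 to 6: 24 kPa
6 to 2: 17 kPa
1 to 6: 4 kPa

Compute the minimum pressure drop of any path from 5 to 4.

Enumerating some paths:
5–6–2–4: 24+17+20 = 61
5–6–3–4: 24+7+12 = 43
The minimum is 43 kPa via 5–6–3–4.

43 kPa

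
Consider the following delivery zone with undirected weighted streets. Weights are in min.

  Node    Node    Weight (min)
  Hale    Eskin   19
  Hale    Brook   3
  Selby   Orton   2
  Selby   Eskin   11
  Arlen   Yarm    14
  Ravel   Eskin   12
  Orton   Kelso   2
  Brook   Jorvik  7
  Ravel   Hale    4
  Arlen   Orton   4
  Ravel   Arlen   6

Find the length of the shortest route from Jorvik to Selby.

Shortest distances from Jorvik:
Jorvik: 0
Brook: 7  (via Jorvik)
Hale: 10  (via Brook)
Ravel: 14  (via Hale)
Arlen: 20  (via Ravel)
Orton: 24  (via Arlen)
Eskin: 26  (via Ravel)
Kelso: 26  (via Orton)
Selby: 26  (via Orton)
Shortest route: Jorvik–Brook–Hale–Ravel–Arlen–Orton–Selby = 26 min.

26 min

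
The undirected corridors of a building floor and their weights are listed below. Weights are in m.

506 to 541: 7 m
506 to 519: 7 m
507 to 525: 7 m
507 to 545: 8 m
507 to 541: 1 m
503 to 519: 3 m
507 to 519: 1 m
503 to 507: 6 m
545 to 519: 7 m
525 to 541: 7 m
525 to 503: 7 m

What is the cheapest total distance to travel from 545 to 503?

10 m

Compare a few routes:
545 → 507 → 519 → 503: 8+1+3 = 12
545 → 519 → 503: 7+3 = 10
545 → 507 → 503: 8+6 = 14
545 → 519 → 507 → 503: 7+1+6 = 14
Cheapest is 545 → 519 → 503 at 10 m.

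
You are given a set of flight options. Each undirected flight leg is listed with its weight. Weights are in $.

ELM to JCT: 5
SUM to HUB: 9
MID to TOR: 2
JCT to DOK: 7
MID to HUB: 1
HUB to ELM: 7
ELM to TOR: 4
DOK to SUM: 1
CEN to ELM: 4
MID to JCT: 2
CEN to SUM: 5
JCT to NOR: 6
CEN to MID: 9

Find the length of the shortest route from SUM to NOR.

$14

Candidate routes:
SUM - HUB - MID - JCT - NOR: 9+1+2+6 = 18
SUM - DOK - JCT - NOR: 1+7+6 = 14
The minimum is $14 via SUM - DOK - JCT - NOR.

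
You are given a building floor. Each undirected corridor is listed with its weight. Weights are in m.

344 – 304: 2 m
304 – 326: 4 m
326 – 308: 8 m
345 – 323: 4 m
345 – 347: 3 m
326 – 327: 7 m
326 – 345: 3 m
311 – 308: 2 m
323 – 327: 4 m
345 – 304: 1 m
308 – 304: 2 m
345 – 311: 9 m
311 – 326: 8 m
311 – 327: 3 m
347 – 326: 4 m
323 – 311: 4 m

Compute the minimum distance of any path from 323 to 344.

7 m

Compare a few routes:
323 - 345 - 304 - 344: 4+1+2 = 7
323 - 327 - 311 - 308 - 304 - 344: 4+3+2+2+2 = 13
323 - 311 - 308 - 304 - 344: 4+2+2+2 = 10
Cheapest is 323 - 345 - 304 - 344 at 7 m.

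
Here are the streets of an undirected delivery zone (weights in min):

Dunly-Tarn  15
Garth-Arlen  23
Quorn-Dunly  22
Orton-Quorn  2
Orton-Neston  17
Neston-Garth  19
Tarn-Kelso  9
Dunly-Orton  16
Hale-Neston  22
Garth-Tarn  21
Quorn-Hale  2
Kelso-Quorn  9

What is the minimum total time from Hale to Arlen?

63 min

Enumerating some paths:
Hale - Quorn - Kelso - Tarn - Garth - Arlen: 2+9+9+21+23 = 64
Hale - Neston - Garth - Arlen: 22+19+23 = 64
Hale - Quorn - Orton - Neston - Garth - Arlen: 2+2+17+19+23 = 63
The minimum is 63 min via Hale - Quorn - Orton - Neston - Garth - Arlen.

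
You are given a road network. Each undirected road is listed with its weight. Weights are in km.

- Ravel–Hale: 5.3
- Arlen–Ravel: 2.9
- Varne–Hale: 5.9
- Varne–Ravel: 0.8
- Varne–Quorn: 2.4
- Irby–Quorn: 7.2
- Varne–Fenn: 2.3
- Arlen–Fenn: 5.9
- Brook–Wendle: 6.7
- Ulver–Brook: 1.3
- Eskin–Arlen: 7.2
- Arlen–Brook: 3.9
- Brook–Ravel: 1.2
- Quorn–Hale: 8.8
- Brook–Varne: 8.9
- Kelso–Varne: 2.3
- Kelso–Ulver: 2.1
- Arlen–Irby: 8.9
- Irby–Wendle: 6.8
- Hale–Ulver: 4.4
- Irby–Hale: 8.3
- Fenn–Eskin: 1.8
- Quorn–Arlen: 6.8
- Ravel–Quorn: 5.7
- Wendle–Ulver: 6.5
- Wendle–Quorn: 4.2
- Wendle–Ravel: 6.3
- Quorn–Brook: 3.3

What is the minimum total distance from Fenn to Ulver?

Candidate routes:
Fenn → Varne → Quorn → Brook → Ulver: 2.3+2.4+3.3+1.3 = 9.3
Fenn → Varne → Kelso → Ulver: 2.3+2.3+2.1 = 6.7
Fenn → Varne → Ravel → Brook → Ulver: 2.3+0.8+1.2+1.3 = 5.6
The minimum is 5.6 km via Fenn → Varne → Ravel → Brook → Ulver.

5.6 km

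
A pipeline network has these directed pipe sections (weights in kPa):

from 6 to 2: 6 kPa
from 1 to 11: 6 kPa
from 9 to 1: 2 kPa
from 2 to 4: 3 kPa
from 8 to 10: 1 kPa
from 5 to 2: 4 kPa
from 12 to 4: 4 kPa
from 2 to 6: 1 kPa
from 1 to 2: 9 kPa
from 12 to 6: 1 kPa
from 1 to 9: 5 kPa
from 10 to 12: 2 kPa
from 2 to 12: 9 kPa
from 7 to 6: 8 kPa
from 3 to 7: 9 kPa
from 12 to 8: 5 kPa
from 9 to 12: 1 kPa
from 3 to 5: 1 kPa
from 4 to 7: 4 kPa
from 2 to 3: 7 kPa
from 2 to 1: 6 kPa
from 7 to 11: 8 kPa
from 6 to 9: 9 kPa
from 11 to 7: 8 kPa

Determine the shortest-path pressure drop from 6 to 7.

Compare a few routes:
6 - 2 - 3 - 7: 6+7+9 = 22
6 - 9 - 12 - 4 - 7: 9+1+4+4 = 18
6 - 2 - 4 - 7: 6+3+4 = 13
Cheapest is 6 - 2 - 4 - 7 at 13 kPa.

13 kPa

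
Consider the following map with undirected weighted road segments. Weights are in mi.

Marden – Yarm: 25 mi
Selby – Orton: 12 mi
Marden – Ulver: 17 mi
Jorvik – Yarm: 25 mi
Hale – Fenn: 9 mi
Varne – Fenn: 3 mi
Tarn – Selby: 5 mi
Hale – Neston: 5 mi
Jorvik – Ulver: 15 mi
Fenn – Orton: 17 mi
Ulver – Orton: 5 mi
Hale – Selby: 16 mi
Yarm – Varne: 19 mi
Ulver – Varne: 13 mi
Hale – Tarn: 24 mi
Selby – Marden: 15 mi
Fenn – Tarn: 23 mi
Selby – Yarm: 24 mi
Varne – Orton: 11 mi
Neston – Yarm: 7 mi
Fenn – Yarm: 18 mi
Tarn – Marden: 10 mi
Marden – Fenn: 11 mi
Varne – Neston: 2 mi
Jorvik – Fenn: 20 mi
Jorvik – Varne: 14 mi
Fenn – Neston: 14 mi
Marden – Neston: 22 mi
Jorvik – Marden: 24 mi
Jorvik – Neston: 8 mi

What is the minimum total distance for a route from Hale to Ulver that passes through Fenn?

Shortest Hale→Fenn: Hale → Fenn = 9
Shortest Fenn→Ulver: Fenn → Varne → Ulver = 16
Total via Fenn: 9 + 16 = 25 mi.

25 mi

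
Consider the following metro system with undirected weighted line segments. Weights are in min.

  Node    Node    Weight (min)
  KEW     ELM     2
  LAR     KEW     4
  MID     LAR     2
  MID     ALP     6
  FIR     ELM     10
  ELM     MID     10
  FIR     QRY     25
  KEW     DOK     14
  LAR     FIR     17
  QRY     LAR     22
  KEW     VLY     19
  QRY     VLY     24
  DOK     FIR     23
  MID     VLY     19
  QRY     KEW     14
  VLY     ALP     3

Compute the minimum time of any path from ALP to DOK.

26 min

Settle nodes by increasing distance from ALP:
ALP: 0
VLY: 3  (via ALP)
MID: 6  (via ALP)
LAR: 8  (via MID)
KEW: 12  (via LAR)
ELM: 14  (via KEW)
FIR: 24  (via ELM)
DOK: 26  (via KEW)
Shortest route: ALP–MID–LAR–KEW–DOK = 26 min.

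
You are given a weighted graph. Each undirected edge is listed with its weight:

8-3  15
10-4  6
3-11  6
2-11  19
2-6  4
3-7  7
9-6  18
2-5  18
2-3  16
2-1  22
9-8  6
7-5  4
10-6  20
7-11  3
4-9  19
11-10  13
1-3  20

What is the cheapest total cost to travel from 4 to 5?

Candidate routes:
4–10–11–3–7–5: 6+13+6+7+4 = 36
4–10–11–7–5: 6+13+3+4 = 26
4–10–6–2–5: 6+20+4+18 = 48
Cheapest is 4–10–11–7–5 at 26.

26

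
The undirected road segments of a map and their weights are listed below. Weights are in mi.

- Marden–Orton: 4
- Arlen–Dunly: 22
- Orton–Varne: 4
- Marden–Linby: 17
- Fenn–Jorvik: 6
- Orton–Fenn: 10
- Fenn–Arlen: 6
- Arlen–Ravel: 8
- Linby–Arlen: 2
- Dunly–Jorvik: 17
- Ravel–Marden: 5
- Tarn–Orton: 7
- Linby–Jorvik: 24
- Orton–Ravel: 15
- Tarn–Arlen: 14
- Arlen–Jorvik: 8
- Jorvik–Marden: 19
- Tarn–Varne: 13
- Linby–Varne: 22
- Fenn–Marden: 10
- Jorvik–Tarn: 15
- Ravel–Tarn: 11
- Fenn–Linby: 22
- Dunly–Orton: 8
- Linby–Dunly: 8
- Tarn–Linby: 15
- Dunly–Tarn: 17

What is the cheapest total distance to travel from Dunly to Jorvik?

17 mi

Shortest distances from Dunly:
Dunly: 0
Linby: 8  (via Dunly)
Orton: 8  (via Dunly)
Arlen: 10  (via Linby)
Marden: 12  (via Orton)
Varne: 12  (via Orton)
Tarn: 15  (via Orton)
Fenn: 16  (via Arlen)
Jorvik: 17  (via Dunly)
Shortest route: Dunly → Jorvik = 17 mi.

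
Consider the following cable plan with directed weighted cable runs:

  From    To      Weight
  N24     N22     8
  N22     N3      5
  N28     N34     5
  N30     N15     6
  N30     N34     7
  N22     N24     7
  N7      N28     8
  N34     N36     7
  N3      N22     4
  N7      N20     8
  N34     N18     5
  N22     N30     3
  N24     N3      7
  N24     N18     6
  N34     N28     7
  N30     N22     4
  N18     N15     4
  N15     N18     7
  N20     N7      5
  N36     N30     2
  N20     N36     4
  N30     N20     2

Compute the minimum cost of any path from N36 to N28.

16

Running Dijkstra from N36:
N36: 0
N30: 2  (via N36)
N20: 4  (via N30)
N22: 6  (via N30)
N15: 8  (via N30)
N34: 9  (via N30)
N7: 9  (via N20)
N3: 11  (via N22)
N24: 13  (via N22)
N18: 14  (via N34)
N28: 16  (via N34)
Shortest route: N36–N30–N34–N28 = 16.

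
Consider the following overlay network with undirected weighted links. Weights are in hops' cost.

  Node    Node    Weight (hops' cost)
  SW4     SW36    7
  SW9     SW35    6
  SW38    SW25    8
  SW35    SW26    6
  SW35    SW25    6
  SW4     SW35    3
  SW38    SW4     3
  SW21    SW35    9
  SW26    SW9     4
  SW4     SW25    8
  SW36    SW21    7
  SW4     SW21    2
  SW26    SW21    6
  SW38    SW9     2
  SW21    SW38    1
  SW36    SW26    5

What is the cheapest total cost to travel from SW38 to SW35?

6 hops' cost

Settle nodes by increasing distance from SW38:
SW38: 0
SW21: 1  (via SW38)
SW9: 2  (via SW38)
SW4: 3  (via SW38)
SW35: 6  (via SW4)
Shortest route: SW38 → SW4 → SW35 = 6 hops' cost.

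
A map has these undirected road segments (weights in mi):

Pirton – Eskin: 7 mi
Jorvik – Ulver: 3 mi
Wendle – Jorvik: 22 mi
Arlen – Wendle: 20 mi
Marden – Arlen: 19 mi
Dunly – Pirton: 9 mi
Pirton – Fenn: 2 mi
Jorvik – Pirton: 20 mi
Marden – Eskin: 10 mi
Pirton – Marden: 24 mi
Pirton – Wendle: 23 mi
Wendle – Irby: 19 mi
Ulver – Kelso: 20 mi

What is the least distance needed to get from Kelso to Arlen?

65 mi

Settle nodes by increasing distance from Kelso:
Kelso: 0
Ulver: 20  (via Kelso)
Jorvik: 23  (via Ulver)
Pirton: 43  (via Jorvik)
Wendle: 45  (via Jorvik)
Fenn: 45  (via Pirton)
Eskin: 50  (via Pirton)
Dunly: 52  (via Pirton)
Marden: 60  (via Eskin)
Irby: 64  (via Wendle)
Arlen: 65  (via Wendle)
Shortest route: Kelso–Ulver–Jorvik–Wendle–Arlen = 65 mi.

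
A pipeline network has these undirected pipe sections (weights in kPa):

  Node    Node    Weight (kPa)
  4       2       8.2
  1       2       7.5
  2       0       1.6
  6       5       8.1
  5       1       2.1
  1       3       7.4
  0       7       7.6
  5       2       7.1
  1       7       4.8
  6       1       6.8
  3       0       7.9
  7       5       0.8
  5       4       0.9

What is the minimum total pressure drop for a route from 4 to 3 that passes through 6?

23.2 kPa

Shortest 4→6: 4–5–6 = 9
Best 6 to 3: 6–1–3 costing 14.2
Total via 6: 9 + 14.2 = 23.2 kPa.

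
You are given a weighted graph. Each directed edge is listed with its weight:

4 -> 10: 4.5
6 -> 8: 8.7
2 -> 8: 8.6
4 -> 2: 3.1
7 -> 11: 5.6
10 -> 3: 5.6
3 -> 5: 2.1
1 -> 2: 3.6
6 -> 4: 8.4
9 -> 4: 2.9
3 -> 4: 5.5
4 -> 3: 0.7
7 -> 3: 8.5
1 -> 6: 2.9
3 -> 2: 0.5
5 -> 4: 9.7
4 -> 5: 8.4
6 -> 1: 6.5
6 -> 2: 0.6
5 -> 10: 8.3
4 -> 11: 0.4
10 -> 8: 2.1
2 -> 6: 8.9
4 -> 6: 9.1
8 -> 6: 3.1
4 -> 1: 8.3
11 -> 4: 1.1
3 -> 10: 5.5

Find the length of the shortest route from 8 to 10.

16

Settle nodes by increasing distance from 8:
8: 0
6: 3.1  (via 8)
2: 3.7  (via 6)
1: 9.6  (via 6)
4: 11.5  (via 6)
11: 11.9  (via 4)
3: 12.2  (via 4)
5: 14.3  (via 3)
10: 16  (via 4)
Shortest route: 8 → 6 → 4 → 10 = 16.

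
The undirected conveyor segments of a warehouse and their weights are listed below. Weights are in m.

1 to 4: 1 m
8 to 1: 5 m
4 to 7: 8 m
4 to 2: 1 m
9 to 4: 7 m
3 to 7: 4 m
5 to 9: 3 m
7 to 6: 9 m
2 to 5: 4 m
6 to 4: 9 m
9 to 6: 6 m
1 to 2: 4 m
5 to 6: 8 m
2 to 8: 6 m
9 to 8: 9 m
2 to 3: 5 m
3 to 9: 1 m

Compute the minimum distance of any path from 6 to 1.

10 m

Shortest distances from 6:
6: 0
9: 6  (via 6)
3: 7  (via 9)
5: 8  (via 6)
4: 9  (via 6)
7: 9  (via 6)
1: 10  (via 4)
Shortest route: 6–4–1 = 10 m.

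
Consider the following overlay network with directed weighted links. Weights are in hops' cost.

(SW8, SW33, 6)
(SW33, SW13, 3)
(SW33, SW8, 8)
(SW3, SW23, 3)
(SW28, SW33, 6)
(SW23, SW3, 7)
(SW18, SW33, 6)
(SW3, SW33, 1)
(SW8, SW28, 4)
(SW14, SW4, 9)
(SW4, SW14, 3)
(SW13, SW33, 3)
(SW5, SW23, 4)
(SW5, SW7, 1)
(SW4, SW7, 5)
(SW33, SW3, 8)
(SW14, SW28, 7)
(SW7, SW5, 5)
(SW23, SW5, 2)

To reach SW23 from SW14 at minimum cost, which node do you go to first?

Enumerating some paths:
SW14 - SW28 - SW33 - SW3 - SW23: 7+6+8+3 = 24
SW14 - SW4 - SW7 - SW5 - SW23: 9+5+5+4 = 23
Cheapest is SW14 - SW4 - SW7 - SW5 - SW23 at 23 hops' cost.
So from SW14 the first move is to SW4.

SW4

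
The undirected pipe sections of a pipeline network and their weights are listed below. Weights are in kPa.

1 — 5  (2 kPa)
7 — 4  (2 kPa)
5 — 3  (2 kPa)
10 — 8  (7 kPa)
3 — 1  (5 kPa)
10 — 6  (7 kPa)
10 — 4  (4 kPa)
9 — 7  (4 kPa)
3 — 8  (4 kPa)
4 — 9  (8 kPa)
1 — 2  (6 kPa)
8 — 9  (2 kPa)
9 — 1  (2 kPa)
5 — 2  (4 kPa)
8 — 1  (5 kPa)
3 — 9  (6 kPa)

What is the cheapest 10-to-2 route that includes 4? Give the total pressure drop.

Best 10 to 4: 10–4 costing 4
Best 4 to 2: 4–7–9–1–2 costing 14
Total via 4: 4 + 14 = 18 kPa.

18 kPa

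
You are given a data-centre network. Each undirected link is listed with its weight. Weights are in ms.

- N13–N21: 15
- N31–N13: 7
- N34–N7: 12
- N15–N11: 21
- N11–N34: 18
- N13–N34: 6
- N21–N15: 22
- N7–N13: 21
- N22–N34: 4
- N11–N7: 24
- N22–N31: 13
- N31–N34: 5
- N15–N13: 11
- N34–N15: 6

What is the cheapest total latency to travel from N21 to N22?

25 ms

Running Dijkstra from N21:
N21: 0
N13: 15  (via N21)
N34: 21  (via N13)
N15: 22  (via N21)
N31: 22  (via N13)
N22: 25  (via N34)
Shortest route: N21–N13–N34–N22 = 25 ms.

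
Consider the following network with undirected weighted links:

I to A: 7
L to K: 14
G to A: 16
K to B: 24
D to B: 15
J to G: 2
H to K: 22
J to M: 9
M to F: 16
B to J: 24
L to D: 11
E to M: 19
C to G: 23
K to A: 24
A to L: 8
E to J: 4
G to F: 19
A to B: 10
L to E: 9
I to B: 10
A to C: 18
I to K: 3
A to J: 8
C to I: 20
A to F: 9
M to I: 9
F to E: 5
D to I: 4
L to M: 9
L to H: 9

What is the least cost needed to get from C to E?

Running Dijkstra from C:
C: 0
A: 18  (via C)
I: 20  (via C)
G: 23  (via C)
K: 23  (via I)
D: 24  (via I)
J: 25  (via G)
L: 26  (via A)
F: 27  (via A)
B: 28  (via A)
E: 29  (via J)
Shortest route: C → G → J → E = 29.

29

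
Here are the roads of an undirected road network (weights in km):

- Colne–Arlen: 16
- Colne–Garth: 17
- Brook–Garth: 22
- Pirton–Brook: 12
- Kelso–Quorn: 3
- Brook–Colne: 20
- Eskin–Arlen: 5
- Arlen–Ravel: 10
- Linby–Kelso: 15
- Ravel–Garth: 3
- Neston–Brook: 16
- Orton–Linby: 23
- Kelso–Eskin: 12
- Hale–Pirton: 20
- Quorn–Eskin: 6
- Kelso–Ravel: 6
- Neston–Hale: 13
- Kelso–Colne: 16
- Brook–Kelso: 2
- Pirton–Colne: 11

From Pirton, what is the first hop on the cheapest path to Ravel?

Brook

Enumerating some paths:
Pirton - Colne - Kelso - Ravel: 11+16+6 = 33
Pirton - Brook - Kelso - Ravel: 12+2+6 = 20
Pirton - Colne - Garth - Ravel: 11+17+3 = 31
Cheapest is Pirton - Brook - Kelso - Ravel at 20 km.
So from Pirton the first move is to Brook.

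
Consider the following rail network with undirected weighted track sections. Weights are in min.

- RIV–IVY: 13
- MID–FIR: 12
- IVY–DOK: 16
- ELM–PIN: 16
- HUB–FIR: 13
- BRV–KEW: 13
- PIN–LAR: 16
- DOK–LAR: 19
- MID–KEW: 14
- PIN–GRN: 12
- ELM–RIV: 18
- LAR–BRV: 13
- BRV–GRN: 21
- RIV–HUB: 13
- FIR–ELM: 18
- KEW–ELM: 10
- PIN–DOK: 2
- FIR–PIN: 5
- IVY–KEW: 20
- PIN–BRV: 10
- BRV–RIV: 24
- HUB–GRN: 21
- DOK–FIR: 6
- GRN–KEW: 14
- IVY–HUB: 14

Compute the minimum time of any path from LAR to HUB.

Shortest distances from LAR:
LAR: 0
BRV: 13  (via LAR)
PIN: 16  (via LAR)
DOK: 18  (via PIN)
FIR: 21  (via PIN)
KEW: 26  (via BRV)
GRN: 28  (via PIN)
ELM: 32  (via PIN)
MID: 33  (via FIR)
IVY: 34  (via DOK)
HUB: 34  (via FIR)
Shortest route: LAR–PIN–FIR–HUB = 34 min.

34 min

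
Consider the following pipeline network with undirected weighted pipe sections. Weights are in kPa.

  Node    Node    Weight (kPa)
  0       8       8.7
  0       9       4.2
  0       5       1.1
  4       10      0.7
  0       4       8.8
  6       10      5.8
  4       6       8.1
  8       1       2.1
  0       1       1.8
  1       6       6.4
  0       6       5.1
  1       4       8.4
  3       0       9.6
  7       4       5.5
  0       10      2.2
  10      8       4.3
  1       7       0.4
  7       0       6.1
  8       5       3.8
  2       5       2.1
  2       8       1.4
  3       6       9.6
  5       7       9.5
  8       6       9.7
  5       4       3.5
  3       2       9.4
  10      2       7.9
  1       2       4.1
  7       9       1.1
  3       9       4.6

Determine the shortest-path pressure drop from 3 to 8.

8.2 kPa

Running Dijkstra from 3:
3: 0
9: 4.6  (via 3)
7: 5.7  (via 9)
1: 6.1  (via 7)
0: 7.9  (via 1)
8: 8.2  (via 1)
Shortest route: 3 → 9 → 7 → 1 → 8 = 8.2 kPa.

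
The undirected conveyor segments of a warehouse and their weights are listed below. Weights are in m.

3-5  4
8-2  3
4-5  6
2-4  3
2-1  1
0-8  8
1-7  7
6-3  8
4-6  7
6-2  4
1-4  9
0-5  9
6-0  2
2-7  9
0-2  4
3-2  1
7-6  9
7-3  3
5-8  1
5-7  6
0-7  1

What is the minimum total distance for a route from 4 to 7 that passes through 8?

13 m

Shortest 4→8: 4 → 2 → 8 = 6
Best 8 to 7: 8 → 5 → 7 costing 7
Total via 8: 6 + 7 = 13 m.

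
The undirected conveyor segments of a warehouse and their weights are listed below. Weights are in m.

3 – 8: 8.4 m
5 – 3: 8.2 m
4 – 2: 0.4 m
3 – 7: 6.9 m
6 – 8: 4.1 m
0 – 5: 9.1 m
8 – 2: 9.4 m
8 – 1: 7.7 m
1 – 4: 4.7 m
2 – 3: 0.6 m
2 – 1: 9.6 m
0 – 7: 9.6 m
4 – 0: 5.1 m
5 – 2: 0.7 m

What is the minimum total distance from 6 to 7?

19.4 m

Running Dijkstra from 6:
6: 0
8: 4.1  (via 6)
1: 11.8  (via 8)
3: 12.5  (via 8)
2: 13.1  (via 3)
4: 13.5  (via 2)
5: 13.8  (via 2)
0: 18.6  (via 4)
7: 19.4  (via 3)
Shortest route: 6 → 8 → 3 → 7 = 19.4 m.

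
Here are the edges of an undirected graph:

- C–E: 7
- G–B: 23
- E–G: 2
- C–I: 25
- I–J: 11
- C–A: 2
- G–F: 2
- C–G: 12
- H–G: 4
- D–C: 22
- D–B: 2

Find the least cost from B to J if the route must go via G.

Shortest B→G: B → G = 23
Best G to J: G → E → C → I → J costing 45
Total via G: 23 + 45 = 68.

68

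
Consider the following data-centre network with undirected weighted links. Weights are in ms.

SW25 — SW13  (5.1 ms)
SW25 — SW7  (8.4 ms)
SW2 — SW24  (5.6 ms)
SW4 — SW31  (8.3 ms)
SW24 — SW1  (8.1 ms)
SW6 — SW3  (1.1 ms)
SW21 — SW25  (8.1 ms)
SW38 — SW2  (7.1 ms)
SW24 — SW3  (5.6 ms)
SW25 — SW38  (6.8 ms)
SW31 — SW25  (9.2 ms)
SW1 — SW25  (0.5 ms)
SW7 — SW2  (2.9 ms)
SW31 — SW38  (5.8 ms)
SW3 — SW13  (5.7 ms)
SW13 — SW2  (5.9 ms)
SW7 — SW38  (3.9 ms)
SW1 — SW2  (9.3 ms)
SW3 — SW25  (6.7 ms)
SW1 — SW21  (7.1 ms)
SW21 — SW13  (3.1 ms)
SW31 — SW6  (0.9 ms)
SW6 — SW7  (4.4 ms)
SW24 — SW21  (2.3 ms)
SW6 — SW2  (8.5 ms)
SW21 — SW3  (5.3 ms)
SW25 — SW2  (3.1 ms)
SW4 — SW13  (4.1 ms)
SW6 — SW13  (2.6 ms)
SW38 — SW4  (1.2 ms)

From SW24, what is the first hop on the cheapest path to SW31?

SW3

Candidate routes:
SW24 → SW3 → SW6 → SW31: 5.6+1.1+0.9 = 7.6
SW24 → SW21 → SW13 → SW6 → SW31: 2.3+3.1+2.6+0.9 = 8.9
Cheapest is SW24 → SW3 → SW6 → SW31 at 7.6 ms.
So from SW24 the first move is to SW3.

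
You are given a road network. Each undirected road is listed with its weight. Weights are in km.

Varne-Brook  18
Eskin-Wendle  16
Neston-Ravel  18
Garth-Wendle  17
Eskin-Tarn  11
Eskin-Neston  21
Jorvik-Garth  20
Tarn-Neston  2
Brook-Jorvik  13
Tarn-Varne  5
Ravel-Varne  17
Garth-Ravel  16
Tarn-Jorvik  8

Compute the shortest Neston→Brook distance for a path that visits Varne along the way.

25 km

Best Neston to Varne: Neston–Tarn–Varne costing 7
Shortest Varne→Brook: Varne–Brook = 18
Total via Varne: 7 + 18 = 25 km.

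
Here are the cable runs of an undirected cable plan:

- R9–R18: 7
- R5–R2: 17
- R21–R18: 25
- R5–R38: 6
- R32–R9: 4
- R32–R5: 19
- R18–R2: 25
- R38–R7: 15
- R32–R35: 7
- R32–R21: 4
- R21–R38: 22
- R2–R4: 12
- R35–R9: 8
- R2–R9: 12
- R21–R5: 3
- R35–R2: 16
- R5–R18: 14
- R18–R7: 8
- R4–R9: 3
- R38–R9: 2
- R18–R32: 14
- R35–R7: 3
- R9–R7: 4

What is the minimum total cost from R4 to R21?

Settle nodes by increasing distance from R4:
R4: 0
R9: 3  (via R4)
R38: 5  (via R9)
R32: 7  (via R9)
R7: 7  (via R9)
R18: 10  (via R9)
R35: 10  (via R7)
R21: 11  (via R32)
Shortest route: R4 → R9 → R32 → R21 = 11.

11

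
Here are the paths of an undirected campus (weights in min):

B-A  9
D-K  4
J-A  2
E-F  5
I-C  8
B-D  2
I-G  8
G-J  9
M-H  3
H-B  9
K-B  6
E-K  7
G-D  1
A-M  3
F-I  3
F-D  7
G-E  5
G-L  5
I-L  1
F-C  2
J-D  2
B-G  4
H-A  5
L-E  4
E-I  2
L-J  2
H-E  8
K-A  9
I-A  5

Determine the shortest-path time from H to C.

Running Dijkstra from H:
H: 0
M: 3  (via H)
A: 5  (via H)
J: 7  (via A)
E: 8  (via H)
B: 9  (via H)
D: 9  (via J)
L: 9  (via J)
G: 10  (via D)
I: 10  (via A)
F: 13  (via E)
K: 13  (via D)
C: 15  (via F)
Shortest route: H → E → F → C = 15 min.

15 min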